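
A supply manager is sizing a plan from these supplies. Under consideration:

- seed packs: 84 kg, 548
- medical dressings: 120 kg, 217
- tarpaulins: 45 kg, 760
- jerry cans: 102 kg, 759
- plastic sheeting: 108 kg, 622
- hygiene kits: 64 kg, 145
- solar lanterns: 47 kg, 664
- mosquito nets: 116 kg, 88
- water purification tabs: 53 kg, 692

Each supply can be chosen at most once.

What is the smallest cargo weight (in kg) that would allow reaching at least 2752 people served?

Need the lightest bundle worth ≥ 2752.
Taking tarpaulins + jerry cans + solar lanterns + water purification tabs gives 2875 (≥ 2752) for 247 kg.
Below 247 kg the best achievable stays under 2752.

247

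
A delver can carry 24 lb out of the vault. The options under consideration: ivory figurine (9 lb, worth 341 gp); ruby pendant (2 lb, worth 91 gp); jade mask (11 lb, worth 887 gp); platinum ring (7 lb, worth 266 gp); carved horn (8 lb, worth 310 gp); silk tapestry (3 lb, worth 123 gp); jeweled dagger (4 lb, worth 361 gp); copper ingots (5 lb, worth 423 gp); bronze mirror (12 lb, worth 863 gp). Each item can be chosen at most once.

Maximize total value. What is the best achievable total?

By value per lb: jeweled dagger 90.25, copper ingots 84.60, jade mask 80.64, bronze mirror 71.92 lead.
Greedy by ratio would take ruby pendant + jade mask + jeweled dagger + copper ingots: 22 lb used, total 1762.
Dropping ruby pendant frees 2 lb; slotting in silk tapestry (3 lb) lifts the total to 1794 at 23 lb.

1794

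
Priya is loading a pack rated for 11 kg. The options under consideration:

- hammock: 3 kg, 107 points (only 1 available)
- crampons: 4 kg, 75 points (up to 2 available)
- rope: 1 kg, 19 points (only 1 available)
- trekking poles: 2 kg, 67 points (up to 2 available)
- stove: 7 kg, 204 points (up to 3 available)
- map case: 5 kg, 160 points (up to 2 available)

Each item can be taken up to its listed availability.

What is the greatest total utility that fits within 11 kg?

353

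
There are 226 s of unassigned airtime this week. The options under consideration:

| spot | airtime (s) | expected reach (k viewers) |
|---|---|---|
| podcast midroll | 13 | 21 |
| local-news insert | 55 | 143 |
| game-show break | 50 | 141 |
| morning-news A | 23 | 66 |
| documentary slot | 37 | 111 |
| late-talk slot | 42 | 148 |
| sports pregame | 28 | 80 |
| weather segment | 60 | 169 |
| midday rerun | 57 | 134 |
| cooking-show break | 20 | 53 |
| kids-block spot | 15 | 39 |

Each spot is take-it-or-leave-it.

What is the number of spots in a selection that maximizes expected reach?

Best achievable expected reach is 666.
One optimal bundle: morning-news A + documentary slot + late-talk slot + sports pregame + weather segment + cooking-show break + kids-block spot (225 s).
Any selection reaching 666 contains exactly 7 spots.

7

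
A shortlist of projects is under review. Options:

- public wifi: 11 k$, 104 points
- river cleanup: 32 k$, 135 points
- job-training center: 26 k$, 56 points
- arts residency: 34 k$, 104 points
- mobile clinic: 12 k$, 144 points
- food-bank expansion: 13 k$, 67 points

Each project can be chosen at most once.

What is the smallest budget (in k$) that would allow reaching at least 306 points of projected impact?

36

Minimise k$ subject to total projected impact ≥ 306.
public wifi + mobile clinic + food-bank expansion: 315 projected impact at 36 k$.
Below 36 k$ the best achievable stays under 306.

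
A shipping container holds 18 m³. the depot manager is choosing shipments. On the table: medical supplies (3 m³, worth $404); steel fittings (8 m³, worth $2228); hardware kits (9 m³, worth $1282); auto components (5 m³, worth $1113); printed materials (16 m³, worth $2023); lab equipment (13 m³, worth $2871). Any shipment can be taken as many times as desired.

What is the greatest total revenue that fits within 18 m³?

Ranking by ratio (revenue/m³): steel fittings 278.50, auto components 222.60, lab equipment 220.85.
2×steel fittings uses 16 of the 18 m³ and totals 4456.
Every other selection either busts 18 m³ or fails to beat 4456.

4456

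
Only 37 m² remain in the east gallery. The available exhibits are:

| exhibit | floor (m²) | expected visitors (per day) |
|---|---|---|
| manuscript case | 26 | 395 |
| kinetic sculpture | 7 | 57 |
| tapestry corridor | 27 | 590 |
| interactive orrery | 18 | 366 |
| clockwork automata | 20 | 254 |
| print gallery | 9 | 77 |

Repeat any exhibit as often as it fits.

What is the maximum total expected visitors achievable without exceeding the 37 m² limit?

Density check — tapestry corridor 21.85, interactive orrery 20.33, manuscript case 15.19, clockwork automata 12.70 are the best per m².
Taking the top-ratio exhibits first gives tapestry corridor + print gallery for 667 (36 m²).
The 36 m² tied up in tapestry corridor and print gallery is better spent on 2×interactive orrery — total rises to 732 (36 m²).
The spare 1 m² is too small for any remaining exhibit, and no exchange beats 732.

732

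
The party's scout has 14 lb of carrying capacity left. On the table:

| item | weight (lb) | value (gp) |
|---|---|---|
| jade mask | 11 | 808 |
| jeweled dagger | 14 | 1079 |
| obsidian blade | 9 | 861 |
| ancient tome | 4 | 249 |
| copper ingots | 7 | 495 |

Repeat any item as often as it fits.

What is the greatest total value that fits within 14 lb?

1110

Density check — obsidian blade 95.67, jeweled dagger 77.07, jade mask 73.45, copper ingots 70.71 are the best per lb.
The ratio ordering already packs tightly: obsidian blade + ancient tome, 13 lb, 1110.
Every other selection either busts 14 lb or fails to beat 1110.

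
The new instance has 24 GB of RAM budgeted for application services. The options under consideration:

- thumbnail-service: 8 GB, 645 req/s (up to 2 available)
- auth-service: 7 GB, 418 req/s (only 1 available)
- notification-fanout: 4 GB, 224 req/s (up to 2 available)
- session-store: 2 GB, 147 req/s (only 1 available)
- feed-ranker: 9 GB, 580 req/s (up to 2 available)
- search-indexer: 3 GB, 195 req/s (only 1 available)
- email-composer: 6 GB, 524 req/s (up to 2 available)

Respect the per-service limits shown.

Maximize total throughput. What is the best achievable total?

1961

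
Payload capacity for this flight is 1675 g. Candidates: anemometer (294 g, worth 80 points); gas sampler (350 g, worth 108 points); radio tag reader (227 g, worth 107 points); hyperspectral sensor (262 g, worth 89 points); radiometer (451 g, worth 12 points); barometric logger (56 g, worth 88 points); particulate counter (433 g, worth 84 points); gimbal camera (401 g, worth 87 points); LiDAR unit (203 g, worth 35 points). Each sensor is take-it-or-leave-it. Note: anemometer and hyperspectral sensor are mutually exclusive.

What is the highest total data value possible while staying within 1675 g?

514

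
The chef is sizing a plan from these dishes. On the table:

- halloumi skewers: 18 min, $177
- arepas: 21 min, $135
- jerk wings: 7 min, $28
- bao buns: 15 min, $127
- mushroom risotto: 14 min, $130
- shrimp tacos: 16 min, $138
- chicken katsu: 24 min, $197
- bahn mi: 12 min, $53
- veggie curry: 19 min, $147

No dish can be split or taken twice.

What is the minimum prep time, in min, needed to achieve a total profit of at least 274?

32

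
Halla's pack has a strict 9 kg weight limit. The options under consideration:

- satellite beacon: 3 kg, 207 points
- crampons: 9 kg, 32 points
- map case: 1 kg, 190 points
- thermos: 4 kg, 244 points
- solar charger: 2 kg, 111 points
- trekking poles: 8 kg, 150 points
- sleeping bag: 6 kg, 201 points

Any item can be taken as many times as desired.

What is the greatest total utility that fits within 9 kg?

The ratio ordering already packs tightly: 9×map case, 9 kg, 1710.
That's the maximum — no swap from here does better than 1710.

1710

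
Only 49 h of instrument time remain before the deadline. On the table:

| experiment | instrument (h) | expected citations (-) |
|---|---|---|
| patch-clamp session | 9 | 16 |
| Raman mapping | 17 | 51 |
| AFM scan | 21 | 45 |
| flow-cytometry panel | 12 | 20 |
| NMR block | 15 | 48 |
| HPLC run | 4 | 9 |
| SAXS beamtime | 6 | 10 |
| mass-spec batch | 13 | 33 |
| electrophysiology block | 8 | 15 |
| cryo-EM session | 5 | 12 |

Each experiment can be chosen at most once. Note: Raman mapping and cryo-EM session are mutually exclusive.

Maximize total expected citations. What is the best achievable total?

141

The ratio ordering already packs tightly: Raman mapping + NMR block + HPLC run + mass-spec batch, 49 h, 141.
Next best is Raman mapping + NMR block + mass-spec batch at 132 (45 h) — short by 9.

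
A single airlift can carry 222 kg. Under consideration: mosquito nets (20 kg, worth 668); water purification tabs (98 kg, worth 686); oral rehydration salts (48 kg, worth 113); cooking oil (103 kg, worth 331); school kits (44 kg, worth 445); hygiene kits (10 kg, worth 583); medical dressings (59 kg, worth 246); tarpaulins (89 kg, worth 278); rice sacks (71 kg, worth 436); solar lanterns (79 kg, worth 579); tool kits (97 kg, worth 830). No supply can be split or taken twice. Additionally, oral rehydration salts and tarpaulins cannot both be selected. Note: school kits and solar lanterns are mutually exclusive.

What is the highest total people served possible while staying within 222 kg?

By people served per kg: hygiene kits 58.30, mosquito nets 33.40, school kits 10.11, tool kits 8.56 lead.
A density-first pass picks mosquito nets + oral rehydration salts + school kits + hygiene kits + tool kits — 2639 at 219 kg.
The 92 kg tied up in oral rehydration salts and school kits is better spent on solar lanterns — total rises to 2660 (206 kg).

2660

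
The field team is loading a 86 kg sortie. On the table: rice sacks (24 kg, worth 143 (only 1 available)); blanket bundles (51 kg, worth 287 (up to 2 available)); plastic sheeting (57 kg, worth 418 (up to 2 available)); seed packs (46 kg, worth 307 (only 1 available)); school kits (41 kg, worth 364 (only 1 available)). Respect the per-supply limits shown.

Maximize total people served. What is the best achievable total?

561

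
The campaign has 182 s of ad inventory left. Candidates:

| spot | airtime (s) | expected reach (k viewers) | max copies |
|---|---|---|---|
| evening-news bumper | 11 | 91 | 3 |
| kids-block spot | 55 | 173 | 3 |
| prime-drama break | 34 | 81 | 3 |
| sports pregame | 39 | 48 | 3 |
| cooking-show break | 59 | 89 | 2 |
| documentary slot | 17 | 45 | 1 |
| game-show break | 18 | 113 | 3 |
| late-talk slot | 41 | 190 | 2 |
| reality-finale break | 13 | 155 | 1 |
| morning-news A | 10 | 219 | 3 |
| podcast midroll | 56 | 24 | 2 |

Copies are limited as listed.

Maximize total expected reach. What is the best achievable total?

1614

The ratio ordering already packs tightly: 3×evening-news bumper + 3×game-show break + late-talk slot + reality-finale break + 3×morning-news A, 171 s, 1614.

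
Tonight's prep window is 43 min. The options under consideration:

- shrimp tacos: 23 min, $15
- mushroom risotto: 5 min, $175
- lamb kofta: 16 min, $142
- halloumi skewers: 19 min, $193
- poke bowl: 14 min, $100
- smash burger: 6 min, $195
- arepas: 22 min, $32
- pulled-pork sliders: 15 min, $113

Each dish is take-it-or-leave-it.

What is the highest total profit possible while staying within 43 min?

625

The ratio heuristic lands on mushroom risotto + halloumi skewers + smash burger (563) but leaves 13 min idle.
The 19 min tied up in halloumi skewers is better spent on lamb kofta + pulled-pork sliders — total rises to 625 (42 min).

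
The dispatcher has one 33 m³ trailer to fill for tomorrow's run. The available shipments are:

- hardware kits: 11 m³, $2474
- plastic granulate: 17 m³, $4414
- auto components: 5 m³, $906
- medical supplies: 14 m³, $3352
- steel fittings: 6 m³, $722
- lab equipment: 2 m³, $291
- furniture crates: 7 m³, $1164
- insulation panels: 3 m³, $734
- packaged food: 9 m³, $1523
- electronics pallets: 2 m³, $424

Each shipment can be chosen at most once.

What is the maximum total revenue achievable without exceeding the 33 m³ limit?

8190

Density check — plastic granulate 259.65, insulation panels 244.67, medical supplies 239.43, hardware kits 224.91 are the best per m³.
Greedy by ratio would take hardware kits + plastic granulate + insulation panels + electronics pallets: 33 m³ used, total 8046.
The 14 m³ tied up in hardware kits and insulation panels is better spent on medical supplies — total rises to 8190 (33 m³).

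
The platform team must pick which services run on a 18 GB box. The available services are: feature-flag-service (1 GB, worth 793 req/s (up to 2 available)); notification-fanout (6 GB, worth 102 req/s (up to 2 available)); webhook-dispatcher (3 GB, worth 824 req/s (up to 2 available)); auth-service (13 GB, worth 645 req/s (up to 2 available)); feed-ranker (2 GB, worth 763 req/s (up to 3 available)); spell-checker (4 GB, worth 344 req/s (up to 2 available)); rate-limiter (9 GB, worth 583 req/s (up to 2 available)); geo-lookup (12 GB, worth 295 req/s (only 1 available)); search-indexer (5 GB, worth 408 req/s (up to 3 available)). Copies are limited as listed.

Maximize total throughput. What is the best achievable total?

5867

The ratio ordering already packs tightly: 2×feature-flag-service + 2×webhook-dispatcher + 3×feed-ranker + spell-checker, 18 GB, 5867.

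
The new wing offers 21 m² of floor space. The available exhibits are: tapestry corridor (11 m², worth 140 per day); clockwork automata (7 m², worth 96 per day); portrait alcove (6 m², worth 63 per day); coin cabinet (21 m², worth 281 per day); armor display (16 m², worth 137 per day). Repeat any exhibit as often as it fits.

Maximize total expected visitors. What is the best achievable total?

By expected visitors per m²: clockwork automata 13.71, coin cabinet 13.38, tapestry corridor 12.73, portrait alcove 10.50 lead.
The ratio ordering already packs tightly: 3×clockwork automata, 21 m², 288.
Nothing else within 21 m² beats 288.

288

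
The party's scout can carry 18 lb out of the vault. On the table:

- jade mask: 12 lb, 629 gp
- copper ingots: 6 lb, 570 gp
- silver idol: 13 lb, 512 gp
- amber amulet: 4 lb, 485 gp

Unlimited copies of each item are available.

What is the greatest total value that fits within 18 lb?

2025

Greedy by ratio would take 4×amber amulet: 16 lb used, total 1940.
Replace amber amulet with copper ingots: the trade gains 85 net, giving 2025 at 18 lb.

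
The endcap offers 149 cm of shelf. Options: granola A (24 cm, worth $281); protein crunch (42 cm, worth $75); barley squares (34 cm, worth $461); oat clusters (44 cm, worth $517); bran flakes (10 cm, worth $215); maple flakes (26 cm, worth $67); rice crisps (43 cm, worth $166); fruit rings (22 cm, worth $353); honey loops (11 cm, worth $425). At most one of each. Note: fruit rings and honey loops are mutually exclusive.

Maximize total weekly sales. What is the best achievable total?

1966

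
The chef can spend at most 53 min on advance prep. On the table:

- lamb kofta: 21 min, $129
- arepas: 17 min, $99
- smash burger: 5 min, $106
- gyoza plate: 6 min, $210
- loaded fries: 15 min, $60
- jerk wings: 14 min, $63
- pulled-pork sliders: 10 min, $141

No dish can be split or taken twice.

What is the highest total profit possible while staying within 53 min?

By profit per min: gyoza plate 35.00, smash burger 21.20, pulled-pork sliders 14.10 lead.
Taking the top-ratio dishes first gives lamb kofta + smash burger + gyoza plate + pulled-pork sliders for 586 (42 min).
The 21 min tied up in lamb kofta is better spent on arepas + jerk wings — total rises to 619 (52 min).
Every other selection either busts 53 min or fails to beat 619.

619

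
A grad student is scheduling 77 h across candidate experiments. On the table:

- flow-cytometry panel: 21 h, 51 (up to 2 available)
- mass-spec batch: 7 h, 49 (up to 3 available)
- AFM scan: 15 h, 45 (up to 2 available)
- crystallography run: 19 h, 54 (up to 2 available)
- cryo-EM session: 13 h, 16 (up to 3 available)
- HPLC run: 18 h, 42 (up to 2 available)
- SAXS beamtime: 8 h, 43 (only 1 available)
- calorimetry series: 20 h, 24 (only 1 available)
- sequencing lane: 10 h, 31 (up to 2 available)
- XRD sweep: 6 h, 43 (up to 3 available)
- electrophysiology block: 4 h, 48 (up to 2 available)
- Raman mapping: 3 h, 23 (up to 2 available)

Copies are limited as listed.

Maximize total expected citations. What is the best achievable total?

506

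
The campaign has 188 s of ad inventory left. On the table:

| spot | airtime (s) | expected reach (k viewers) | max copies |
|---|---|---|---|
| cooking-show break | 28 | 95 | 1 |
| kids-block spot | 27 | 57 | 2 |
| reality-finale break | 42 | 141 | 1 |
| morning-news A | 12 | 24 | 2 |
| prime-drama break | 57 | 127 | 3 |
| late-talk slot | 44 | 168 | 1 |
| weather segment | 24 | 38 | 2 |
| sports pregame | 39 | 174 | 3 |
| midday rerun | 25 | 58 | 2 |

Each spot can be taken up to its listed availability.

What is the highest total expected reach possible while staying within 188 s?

758

Taking the top-ratio spots first gives late-talk slot + 3×sports pregame + midday rerun for 748 (186 s).
Replace late-talk slot and midday rerun with cooking-show break + reality-finale break: the trade gains 10 net, giving 758 at 187 s.
The spare 1 s is too small for any remaining spot, and no exchange beats 758.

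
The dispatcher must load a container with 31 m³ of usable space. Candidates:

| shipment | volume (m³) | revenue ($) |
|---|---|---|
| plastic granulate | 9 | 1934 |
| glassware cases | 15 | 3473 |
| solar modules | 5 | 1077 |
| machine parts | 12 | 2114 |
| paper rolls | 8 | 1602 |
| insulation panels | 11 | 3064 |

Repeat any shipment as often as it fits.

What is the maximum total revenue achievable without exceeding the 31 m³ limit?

8062

Density check — insulation panels 278.55, glassware cases 231.53, solar modules 215.40, plastic granulate 214.89 are the best per m³.
Greedy by ratio would take solar modules + 2×insulation panels: 27 m³ used, total 7205.
Replace solar modules with plastic granulate: the trade gains 857 net, giving 8062 at 31 m³.
No other feasible combination exceeds 8062.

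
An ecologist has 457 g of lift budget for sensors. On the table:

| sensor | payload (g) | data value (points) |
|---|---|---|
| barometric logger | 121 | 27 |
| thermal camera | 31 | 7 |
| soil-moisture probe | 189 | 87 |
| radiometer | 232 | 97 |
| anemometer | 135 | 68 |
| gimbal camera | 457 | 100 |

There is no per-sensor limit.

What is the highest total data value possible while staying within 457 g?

211

Taking thermal camera + 3×anemometer: 436 g used, 211 in data value.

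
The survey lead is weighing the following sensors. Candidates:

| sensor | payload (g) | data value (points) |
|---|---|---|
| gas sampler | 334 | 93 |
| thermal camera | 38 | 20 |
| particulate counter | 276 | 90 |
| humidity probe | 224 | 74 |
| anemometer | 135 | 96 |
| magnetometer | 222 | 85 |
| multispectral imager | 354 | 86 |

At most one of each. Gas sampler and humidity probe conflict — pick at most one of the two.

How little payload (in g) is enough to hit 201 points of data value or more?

Look for the lowest-payload combination reaching 201.
thermal camera + anemometer + magnetometer reaches 201 using 395 g.
No combination under 395 g hits 201.

395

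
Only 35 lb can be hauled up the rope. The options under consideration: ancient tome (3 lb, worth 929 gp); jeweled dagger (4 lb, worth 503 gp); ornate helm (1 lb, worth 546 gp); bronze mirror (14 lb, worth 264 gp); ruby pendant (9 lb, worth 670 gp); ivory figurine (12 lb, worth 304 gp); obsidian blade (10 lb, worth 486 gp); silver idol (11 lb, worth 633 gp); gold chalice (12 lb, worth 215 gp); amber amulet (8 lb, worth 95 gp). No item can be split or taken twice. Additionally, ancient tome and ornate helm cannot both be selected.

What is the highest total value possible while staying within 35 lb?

Density check — ornate helm 546.00, ancient tome 309.67, jeweled dagger 125.75, ruby pendant 74.44 are the best per lb.
Taking jeweled dagger + ornate helm + ruby pendant + obsidian blade + silver idol: 35 lb used, 2838 in value.
Runner-up ancient tome + jeweled dagger + ruby pendant + silver idol + amber amulet tops out at 2830.

2838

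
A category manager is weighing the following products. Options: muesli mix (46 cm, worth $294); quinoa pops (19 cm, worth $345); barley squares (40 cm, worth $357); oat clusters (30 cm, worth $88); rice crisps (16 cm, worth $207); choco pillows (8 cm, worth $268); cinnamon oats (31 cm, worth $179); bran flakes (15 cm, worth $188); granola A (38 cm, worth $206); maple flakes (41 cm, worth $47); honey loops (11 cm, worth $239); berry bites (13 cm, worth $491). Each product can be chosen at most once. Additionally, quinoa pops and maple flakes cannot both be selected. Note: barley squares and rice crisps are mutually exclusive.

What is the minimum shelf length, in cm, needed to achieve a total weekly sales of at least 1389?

63

Need the lightest bundle worth ≥ 1389.
Taking rice crisps + choco pillows + bran flakes + honey loops + berry bites gives 1393 (≥ 1389) for 63 cm.
No combination under 63 cm hits 1389.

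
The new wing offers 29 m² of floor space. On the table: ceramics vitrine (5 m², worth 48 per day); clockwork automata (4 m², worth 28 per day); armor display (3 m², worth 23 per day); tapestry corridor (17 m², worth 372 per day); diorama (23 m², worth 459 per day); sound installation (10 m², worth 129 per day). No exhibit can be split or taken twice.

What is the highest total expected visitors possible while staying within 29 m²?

507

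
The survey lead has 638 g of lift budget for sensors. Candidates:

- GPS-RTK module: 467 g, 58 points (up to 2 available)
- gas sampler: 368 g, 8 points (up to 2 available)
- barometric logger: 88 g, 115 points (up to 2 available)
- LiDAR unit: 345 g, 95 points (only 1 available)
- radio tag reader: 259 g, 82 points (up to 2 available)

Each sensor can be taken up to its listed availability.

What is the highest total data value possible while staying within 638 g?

325

Filling by ratio: 2×barometric logger + radio tag reader for 312, with 203 g left unused.
The 259 g tied up in radio tag reader is better spent on LiDAR unit — total rises to 325 (521 g).
Nothing else within 638 g beats 325.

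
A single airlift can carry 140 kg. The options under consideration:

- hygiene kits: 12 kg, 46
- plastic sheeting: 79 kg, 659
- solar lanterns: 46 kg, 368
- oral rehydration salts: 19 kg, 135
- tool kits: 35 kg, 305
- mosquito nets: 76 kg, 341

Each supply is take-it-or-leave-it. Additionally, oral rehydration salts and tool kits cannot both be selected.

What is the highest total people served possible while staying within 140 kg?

Taking hygiene kits + plastic sheeting + solar lanterns: 137 kg used, 1073 in people served.
Next best is plastic sheeting + solar lanterns at 1027 (125 kg) — short by 46.

1073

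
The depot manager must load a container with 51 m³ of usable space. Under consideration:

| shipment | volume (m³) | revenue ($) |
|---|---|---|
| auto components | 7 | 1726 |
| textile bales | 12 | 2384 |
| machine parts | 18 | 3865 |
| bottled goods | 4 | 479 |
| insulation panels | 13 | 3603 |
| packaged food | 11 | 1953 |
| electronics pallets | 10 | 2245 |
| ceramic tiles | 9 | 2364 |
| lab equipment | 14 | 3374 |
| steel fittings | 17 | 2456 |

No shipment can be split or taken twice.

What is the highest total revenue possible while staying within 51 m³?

12322

Greedy by ratio would take auto components + bottled goods + insulation panels + ceramic tiles + lab equipment: 47 m³ used, total 11546.
Dropping bottled goods and lab equipment frees 18 m³; slotting in textile bales + electronics pallets (22 m³) lifts the total to 12322 at 51 m³.
Next best is machine parts + insulation panels + electronics pallets + ceramic tiles at 12077 (50 m³) — short by 245.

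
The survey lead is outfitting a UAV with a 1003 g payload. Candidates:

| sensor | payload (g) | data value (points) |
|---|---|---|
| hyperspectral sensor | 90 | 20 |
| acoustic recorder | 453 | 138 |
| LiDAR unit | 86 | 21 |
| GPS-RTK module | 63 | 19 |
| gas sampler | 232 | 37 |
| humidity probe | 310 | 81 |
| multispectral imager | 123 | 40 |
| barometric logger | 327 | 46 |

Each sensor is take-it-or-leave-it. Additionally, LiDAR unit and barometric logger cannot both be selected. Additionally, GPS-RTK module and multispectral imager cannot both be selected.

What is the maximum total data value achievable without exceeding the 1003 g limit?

280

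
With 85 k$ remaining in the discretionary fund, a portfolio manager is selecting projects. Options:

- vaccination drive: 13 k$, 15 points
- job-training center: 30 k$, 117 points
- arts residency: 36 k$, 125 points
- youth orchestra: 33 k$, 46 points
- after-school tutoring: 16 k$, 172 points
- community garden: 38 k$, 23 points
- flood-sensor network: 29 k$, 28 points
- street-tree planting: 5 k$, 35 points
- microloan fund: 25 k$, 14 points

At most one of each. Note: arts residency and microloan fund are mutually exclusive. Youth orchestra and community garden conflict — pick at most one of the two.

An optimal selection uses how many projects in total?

Optimal total is 414.
job-training center + arts residency + after-school tutoring hits 414 at 82 k$.
Any selection reaching 414 contains exactly 3 projects.

3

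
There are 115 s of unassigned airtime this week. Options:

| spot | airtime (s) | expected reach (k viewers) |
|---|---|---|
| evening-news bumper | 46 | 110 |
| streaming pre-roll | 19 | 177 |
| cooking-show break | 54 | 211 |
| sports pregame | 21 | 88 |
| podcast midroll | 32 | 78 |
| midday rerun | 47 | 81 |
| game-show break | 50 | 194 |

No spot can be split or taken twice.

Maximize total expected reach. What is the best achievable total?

481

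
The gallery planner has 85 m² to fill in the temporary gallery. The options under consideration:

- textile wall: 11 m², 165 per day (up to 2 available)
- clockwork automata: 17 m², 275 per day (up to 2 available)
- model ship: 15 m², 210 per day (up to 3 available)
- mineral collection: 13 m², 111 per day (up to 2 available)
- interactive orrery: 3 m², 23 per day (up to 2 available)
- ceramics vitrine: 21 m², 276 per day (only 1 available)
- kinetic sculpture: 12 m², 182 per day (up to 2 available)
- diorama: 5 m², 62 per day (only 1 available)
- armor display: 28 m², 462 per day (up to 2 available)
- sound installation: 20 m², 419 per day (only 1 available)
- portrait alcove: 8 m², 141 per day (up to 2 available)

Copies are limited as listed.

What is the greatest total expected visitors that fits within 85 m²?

1484

A density-first pass picks clockwork automata + interactive orrery + armor display + sound installation + 2×portrait alcove — 1461 at 84 m².
Replace clockwork automata and interactive orrery and portrait alcove with armor display: the trade gains 23 net, giving 1484 at 84 m².
No other feasible combination exceeds 1484.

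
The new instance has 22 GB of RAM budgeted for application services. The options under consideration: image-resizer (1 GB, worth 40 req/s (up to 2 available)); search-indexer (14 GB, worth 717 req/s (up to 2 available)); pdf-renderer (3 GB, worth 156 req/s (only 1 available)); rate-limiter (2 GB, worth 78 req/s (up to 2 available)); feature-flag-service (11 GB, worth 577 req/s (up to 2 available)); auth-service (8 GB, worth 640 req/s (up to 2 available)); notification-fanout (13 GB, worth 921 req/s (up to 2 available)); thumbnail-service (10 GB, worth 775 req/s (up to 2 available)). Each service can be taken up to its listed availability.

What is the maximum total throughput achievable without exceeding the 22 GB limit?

1630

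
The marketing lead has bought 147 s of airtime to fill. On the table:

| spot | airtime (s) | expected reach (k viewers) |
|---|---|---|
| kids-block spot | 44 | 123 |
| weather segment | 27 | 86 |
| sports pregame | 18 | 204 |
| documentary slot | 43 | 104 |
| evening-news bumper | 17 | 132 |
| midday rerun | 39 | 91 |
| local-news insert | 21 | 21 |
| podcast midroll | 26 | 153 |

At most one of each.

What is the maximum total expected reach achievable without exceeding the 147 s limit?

703

Density check — sports pregame 11.33, evening-news bumper 7.76, podcast midroll 5.88, weather segment 3.19 are the best per s.
Greedy by ratio would take kids-block spot + weather segment + sports pregame + evening-news bumper + podcast midroll: 132 s used, total 698.
The 27 s tied up in weather segment is better spent on midday rerun — total rises to 703 (144 s).
Next best is kids-block spot + weather segment + sports pregame + evening-news bumper + podcast midroll at 698 (132 s) — short by 5.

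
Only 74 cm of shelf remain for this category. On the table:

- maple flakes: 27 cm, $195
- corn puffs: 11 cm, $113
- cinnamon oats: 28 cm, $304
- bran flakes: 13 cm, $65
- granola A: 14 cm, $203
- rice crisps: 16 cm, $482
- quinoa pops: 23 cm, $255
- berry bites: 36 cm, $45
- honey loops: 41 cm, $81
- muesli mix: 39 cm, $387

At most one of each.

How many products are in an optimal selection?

4

Optimal total is 1102.
corn puffs + cinnamon oats + granola A + rice crisps hits 1102 at 69 cm.
Any selection reaching 1102 contains exactly 4 products.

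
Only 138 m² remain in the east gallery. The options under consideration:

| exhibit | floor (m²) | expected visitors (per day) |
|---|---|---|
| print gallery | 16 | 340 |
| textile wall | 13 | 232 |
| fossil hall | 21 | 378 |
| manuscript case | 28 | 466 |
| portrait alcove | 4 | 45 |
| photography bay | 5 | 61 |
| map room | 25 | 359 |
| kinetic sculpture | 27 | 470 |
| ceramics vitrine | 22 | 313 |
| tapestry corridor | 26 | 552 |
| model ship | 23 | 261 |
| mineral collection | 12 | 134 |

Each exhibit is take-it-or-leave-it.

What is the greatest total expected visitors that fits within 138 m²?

Taking print gallery + textile wall + fossil hall + manuscript case + photography bay + kinetic sculpture + tapestry corridor: 136 m² used, 2499 in expected visitors.
The spare 2 m² is too small for any remaining exhibit, and no exchange beats 2499.

2499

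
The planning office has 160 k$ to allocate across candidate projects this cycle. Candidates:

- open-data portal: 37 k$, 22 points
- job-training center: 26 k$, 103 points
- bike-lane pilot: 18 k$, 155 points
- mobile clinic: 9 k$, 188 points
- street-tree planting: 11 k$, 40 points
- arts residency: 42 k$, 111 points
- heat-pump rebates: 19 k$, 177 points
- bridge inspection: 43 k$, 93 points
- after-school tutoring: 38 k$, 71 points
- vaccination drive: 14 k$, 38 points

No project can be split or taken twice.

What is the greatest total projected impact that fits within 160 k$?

827

Density check — mobile clinic 20.89, heat-pump rebates 9.32, bike-lane pilot 8.61 are the best per k$.
The ratio heuristic lands on job-training center + bike-lane pilot + mobile clinic + street-tree planting + arts residency + heat-pump rebates + vaccination drive (812) but leaves 21 k$ idle.
Replace street-tree planting and vaccination drive with bridge inspection: the trade gains 15 net, giving 827 at 157 k$.
Every other selection either busts 160 k$ or fails to beat 827.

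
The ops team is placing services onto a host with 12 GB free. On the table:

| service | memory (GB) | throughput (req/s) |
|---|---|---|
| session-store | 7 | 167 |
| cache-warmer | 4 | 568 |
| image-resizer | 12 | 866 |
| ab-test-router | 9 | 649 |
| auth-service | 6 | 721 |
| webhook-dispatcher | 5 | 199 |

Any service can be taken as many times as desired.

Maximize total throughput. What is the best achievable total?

3×cache-warmer uses 12 of the 12 GB and totals 1704.

1704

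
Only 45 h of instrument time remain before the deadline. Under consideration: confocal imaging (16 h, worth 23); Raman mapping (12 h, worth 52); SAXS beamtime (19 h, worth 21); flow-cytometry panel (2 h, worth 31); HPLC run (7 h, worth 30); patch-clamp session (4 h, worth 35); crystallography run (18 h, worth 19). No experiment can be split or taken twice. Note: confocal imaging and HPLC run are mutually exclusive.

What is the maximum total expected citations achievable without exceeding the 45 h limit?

Best packing: Raman mapping + SAXS beamtime + flow-cytometry panel + HPLC run + patch-clamp session — 44 h, 169 total.
The closest alternative, Raman mapping + flow-cytometry panel + HPLC run + patch-clamp session + crystallography run, reaches only 167.

169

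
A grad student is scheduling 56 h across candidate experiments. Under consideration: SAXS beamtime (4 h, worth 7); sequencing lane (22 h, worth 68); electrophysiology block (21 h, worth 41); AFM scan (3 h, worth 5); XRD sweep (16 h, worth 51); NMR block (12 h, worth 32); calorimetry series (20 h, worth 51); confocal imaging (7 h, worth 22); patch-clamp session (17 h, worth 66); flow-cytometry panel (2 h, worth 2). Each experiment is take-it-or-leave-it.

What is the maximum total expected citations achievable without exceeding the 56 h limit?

185

A density-first pass picks SAXS beamtime + XRD sweep + NMR block + confocal imaging + patch-clamp session — 178 at 56 h.
The 23 h tied up in SAXS beamtime and NMR block and confocal imaging is better spent on sequencing lane — total rises to 185 (55 h).
The closest alternative, SAXS beamtime + XRD sweep + NMR block + confocal imaging + patch-clamp session, reaches only 178.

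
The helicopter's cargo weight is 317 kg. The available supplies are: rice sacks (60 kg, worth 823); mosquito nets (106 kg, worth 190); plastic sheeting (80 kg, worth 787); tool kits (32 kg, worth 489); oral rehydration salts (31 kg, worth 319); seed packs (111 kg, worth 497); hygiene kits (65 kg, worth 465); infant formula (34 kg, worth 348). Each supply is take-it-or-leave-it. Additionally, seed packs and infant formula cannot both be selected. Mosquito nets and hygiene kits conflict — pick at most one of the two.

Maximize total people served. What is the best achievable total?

Density check — tool kits 15.28, rice sacks 13.72, oral rehydration salts 10.29, infant formula 10.24 are the best per kg.
The ratio ordering already packs tightly: rice sacks + plastic sheeting + tool kits + oral rehydration salts + hygiene kits + infant formula, 302 kg, 3231.

3231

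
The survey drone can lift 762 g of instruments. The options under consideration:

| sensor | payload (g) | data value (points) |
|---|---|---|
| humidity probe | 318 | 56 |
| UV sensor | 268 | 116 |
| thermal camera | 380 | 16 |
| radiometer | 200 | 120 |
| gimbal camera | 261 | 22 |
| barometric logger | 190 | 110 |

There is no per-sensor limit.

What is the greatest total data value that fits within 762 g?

By data value per g: radiometer 0.60, barometric logger 0.58, UV sensor 0.43 lead.
The ratio heuristic lands on 3×radiometer (360) but leaves 162 g idle.
The 600 g tied up in 3×radiometer is better spent on 4×barometric logger — total rises to 440 (760 g).
No other feasible combination exceeds 440.

440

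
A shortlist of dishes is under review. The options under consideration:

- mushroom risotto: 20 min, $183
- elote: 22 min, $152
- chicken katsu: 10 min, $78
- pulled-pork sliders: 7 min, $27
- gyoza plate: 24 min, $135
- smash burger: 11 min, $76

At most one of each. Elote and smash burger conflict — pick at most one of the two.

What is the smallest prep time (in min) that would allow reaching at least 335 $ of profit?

Minimise min subject to total profit ≥ 335.
mushroom risotto + chicken katsu + smash burger: 337 profit at 41 min.
Below 41 min the best achievable stays under 335.

41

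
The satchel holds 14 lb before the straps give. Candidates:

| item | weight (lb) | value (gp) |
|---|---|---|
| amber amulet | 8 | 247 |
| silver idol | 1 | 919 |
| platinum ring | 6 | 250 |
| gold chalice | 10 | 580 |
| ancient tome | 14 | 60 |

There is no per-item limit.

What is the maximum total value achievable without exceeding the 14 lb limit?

12866

By value per lb: silver idol 919.00, gold chalice 58.00, platinum ring 41.67 lead.
14×silver idol uses 14 of the 14 lb and totals 12866.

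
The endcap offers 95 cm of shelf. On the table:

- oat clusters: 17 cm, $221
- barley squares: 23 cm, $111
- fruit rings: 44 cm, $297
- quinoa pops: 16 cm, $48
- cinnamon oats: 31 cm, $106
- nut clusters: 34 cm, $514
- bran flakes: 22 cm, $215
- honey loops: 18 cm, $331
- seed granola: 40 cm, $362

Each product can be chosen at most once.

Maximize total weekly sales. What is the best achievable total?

1281

Ranking by ratio (weekly sales/cm): honey loops 18.39, nut clusters 15.12, oat clusters 13.00, bran flakes 9.77.
Oat clusters + nut clusters + bran flakes + honey loops uses 91 of the 95 cm and totals 1281.
Nothing else within 95 cm beats 1281.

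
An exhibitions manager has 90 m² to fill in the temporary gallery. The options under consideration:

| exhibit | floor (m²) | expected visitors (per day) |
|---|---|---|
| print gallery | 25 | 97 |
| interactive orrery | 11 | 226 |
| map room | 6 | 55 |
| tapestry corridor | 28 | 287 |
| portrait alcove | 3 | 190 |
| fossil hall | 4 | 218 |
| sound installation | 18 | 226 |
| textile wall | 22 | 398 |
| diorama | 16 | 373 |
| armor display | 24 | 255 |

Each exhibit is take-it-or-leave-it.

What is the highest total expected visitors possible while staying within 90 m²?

1747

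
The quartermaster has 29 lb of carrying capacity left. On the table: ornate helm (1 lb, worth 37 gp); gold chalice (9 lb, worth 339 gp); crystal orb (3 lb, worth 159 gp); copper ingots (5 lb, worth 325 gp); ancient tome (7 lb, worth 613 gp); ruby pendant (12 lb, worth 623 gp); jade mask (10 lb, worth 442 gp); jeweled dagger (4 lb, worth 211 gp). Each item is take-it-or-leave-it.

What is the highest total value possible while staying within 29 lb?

Greedy by ratio would take crystal orb + copper ingots + ancient tome + jade mask + jeweled dagger: 29 lb used, total 1750.
Dropping crystal orb and jade mask frees 13 lb; slotting in ornate helm + ruby pendant (13 lb) lifts the total to 1809 at 29 lb.

1809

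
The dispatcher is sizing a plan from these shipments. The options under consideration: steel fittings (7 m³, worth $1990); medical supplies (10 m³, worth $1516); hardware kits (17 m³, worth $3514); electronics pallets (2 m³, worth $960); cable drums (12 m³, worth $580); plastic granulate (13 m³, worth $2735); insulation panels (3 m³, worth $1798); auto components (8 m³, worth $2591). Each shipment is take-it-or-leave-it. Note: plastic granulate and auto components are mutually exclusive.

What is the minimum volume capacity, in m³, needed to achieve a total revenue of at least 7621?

Look for the lowest-volume combination reaching 7621.
Taking steel fittings + medical supplies + insulation panels + auto components gives 7895 (≥ 7621) for 28 m³.
Below 28 m³ the best achievable stays under 7621.

28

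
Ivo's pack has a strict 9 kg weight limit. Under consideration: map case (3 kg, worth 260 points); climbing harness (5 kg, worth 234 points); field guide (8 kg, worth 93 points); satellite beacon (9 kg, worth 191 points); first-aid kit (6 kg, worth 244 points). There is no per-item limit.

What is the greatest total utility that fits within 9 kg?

780

Best packing: 3×map case — 9 kg, 780 total.
Nothing else within 9 kg beats 780.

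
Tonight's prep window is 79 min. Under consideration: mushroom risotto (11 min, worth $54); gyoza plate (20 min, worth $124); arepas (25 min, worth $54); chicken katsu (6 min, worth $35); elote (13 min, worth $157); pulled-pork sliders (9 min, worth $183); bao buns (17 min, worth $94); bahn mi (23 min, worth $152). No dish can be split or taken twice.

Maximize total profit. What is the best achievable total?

675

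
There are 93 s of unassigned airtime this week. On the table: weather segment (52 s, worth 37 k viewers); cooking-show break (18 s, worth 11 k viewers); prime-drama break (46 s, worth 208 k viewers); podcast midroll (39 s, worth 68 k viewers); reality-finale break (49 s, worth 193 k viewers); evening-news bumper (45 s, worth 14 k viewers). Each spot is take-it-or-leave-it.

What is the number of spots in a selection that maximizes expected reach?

Optimal total is 276.
One optimal bundle: prime-drama break + podcast midroll (85 s).
Every optimal selection uses 2 spots.

2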